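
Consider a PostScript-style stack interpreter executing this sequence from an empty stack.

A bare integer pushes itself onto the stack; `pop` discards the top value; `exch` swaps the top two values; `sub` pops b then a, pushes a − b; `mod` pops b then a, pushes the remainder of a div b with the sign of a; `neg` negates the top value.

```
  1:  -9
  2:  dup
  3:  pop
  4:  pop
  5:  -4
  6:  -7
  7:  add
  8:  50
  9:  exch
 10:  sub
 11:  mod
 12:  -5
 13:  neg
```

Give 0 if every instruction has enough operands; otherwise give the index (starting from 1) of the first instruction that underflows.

11

-9   : -9
dup  : -9 -9
pop  : -9
pop  : (empty)
-4   : -4
-7   : -4 -7
add  : -11
50   : -11 50
exch : 50 -11
sub  : 61
mod  — needs 2 operands, stack has 1 → underflow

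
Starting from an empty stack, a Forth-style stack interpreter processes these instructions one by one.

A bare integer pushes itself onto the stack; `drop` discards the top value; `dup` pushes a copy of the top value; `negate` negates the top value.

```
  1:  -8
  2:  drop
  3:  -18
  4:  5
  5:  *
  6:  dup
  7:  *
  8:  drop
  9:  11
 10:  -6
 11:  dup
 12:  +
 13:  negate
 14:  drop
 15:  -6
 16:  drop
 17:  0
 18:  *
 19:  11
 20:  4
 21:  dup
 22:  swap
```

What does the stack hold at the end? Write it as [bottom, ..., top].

[0, 11, 4, 4]

-8      [-8]
drop    []
-18     [-18]
5       [-18, 5]
*       [-90]
dup     [-90, -90]
*       [8100]
drop    []
11      [11]
-6      [11, -6]
dup     [11, -6, -6]
+       [11, -12]
negate  [11, 12]
drop    [11]
-6      [11, -6]
drop    [11]
0       [11, 0]
*       [0]
11      [0, 11]
4       [0, 11, 4]
dup     [0, 11, 4, 4]
swap    [0, 11, 4, 4]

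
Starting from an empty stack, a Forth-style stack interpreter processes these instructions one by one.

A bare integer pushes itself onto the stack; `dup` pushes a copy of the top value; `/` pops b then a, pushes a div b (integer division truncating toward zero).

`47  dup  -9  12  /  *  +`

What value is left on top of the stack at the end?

47

47  : [47]
dup : [47, 47]
-9  : [47, 47, -9]
12  : [47, 47, -9, 12]
/   : [47, 47, 0]
*   : [47, 0]
+   : [47]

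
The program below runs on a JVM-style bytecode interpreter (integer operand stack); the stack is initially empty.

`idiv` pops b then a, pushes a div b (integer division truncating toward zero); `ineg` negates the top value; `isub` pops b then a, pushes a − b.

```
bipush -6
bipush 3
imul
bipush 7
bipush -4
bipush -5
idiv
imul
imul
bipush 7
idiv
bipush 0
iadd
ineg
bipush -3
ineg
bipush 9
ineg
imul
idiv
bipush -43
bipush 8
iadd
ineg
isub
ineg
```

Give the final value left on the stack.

bipush -6   -6
bipush 3    -6 3
imul        -18
bipush 7    -18 7
bipush -4   -18 7 -4
bipush -5   -18 7 -4 -5
idiv        -18 7 0
imul        -18 0
imul        0
bipush 7    0 7
idiv        0
bipush 0    0 0
iadd        0
ineg        0
bipush -3   0 -3
ineg        0 3
bipush 9    0 3 9
ineg        0 3 -9
imul        0 -27
idiv        0
bipush -43  0 -43
bipush 8    0 -43 8
iadd        0 -35
ineg        0 35
isub        -35
ineg        35

35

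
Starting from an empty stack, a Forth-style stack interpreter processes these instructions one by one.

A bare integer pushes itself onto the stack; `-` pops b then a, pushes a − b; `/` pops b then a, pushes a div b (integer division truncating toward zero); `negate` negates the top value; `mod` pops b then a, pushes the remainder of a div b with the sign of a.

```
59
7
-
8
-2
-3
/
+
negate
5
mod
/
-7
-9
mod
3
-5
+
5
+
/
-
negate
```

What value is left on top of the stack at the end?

59     -> [59]
7      -> [59, 7]
-      -> [52]
8      -> [52, 8]
-2     -> [52, 8, -2]
-3     -> [52, 8, -2, -3]
/      -> [52, 8, 0]
+      -> [52, 8]
negate -> [52, -8]
5      -> [52, -8, 5]
mod    -> [52, -3]
/      -> [-17]
-7     -> [-17, -7]
-9     -> [-17, -7, -9]
mod    -> [-17, -7]
3      -> [-17, -7, 3]
-5     -> [-17, -7, 3, -5]
+      -> [-17, -7, -2]
5      -> [-17, -7, -2, 5]
+      -> [-17, -7, 3]
/      -> [-17, -2]
-      -> [-15]
negate -> [15]

15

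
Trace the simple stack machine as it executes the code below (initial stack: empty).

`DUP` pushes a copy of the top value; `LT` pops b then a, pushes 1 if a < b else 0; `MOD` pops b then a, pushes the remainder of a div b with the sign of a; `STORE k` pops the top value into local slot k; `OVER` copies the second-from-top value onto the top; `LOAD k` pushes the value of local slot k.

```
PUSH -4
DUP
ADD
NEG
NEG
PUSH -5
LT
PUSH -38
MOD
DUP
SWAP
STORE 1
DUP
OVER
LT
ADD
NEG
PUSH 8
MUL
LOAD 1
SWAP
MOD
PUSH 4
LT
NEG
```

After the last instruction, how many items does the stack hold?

PUSH -4   [-4]
DUP       [-4, -4]
ADD       [-8]
NEG       [8]
NEG       [-8]
PUSH -5   [-8, -5]
LT        [1]
PUSH -38  [1, -38]
MOD       [1]
DUP       [1, 1]
SWAP      [1, 1]
STORE 1   [1]
DUP       [1, 1]
OVER      [1, 1, 1]
LT        [1, 0]
ADD       [1]
NEG       [-1]
PUSH 8    [-1, 8]
MUL       [-8]
LOAD 1    [-8, 1]
SWAP      [1, -8]
MOD       [1]
PUSH 4    [1, 4]
LT        [1]
NEG       [-1]

1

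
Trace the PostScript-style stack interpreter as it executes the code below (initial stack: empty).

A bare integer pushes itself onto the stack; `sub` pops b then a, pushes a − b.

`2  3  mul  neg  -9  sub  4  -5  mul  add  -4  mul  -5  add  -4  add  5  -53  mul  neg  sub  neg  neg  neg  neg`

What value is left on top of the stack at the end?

2   → 2
3   → 2 3
mul → 6
neg → -6
-9  → -6 -9
sub → 3
4   → 3 4
-5  → 3 4 -5
mul → 3 -20
add → -17
-4  → -17 -4
mul → 68
-5  → 68 -5
add → 63
-4  → 63 -4
add → 59
5   → 59 5
-53 → 59 5 -53
mul → 59 -265
neg → 59 265
sub → -206
neg → 206
neg → -206
neg → 206
neg → -206

-206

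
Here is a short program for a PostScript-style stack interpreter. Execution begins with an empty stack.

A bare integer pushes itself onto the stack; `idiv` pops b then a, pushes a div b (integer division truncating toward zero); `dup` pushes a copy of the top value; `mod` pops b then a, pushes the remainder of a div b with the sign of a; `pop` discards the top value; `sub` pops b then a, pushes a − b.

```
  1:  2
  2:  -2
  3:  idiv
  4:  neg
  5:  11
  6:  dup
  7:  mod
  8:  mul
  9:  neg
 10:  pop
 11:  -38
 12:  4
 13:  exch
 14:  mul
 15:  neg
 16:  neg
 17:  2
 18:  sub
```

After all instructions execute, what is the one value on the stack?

2     2
-2    2 -2
idiv  -1
neg   1
11    1 11
dup   1 11 11
mod   1 0
mul   0
neg   0
pop   (empty)
-38   -38
4     -38 4
exch  4 -38
mul   -152
neg   152
neg   -152
2     -152 2
sub   -154

-154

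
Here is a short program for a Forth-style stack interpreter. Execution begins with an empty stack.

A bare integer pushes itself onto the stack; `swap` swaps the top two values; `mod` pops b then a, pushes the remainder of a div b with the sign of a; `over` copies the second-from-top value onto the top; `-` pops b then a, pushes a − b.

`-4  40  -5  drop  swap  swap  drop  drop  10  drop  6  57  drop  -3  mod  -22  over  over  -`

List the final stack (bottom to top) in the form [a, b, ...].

[0, -22, 22]

-4   : [-4]
40   : [-4, 40]
-5   : [-4, 40, -5]
drop : [-4, 40]
swap : [40, -4]
swap : [-4, 40]
drop : [-4]
drop : []
10   : [10]
drop : []
6    : [6]
57   : [6, 57]
drop : [6]
-3   : [6, -3]
mod  : [0]
-22  : [0, -22]
over : [0, -22, 0]
over : [0, -22, 0, -22]
-    : [0, -22, 22]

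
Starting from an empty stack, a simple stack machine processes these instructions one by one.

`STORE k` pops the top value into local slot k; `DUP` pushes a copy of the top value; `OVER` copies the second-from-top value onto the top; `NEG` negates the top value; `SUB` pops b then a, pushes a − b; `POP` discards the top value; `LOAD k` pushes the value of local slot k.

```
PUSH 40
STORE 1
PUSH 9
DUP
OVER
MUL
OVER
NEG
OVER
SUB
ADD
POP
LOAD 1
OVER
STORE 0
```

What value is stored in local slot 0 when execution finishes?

PUSH 40 → 40
STORE 1 → (empty)
PUSH 9  → 9
DUP     → 9 9
OVER    → 9 9 9
MUL     → 9 81
OVER    → 9 81 9
NEG     → 9 81 -9
OVER    → 9 81 -9 81
SUB     → 9 81 -90
ADD     → 9 -9
POP     → 9
LOAD 1  → 9 40
OVER    → 9 40 9
STORE 0 → 9 40

9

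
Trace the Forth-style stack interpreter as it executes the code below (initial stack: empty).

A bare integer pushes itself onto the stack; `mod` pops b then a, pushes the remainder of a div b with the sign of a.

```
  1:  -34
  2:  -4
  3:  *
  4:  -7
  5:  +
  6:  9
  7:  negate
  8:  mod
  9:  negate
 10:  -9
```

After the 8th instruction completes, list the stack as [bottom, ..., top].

[3]

-34    -> [-34]
-4     -> [-34, -4]
*      -> [136]
-7     -> [136, -7]
+      -> [129]
9      -> [129, 9]
negate -> [129, -9]
mod    -> [3]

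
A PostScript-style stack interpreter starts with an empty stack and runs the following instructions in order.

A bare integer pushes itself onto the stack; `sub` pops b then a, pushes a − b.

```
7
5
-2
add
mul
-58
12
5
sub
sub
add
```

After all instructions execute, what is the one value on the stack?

-44

7   -> [7]
5   -> [7, 5]
-2  -> [7, 5, -2]
add -> [7, 3]
mul -> [21]
-58 -> [21, -58]
12  -> [21, -58, 12]
5   -> [21, -58, 12, 5]
sub -> [21, -58, 7]
sub -> [21, -65]
add -> [-44]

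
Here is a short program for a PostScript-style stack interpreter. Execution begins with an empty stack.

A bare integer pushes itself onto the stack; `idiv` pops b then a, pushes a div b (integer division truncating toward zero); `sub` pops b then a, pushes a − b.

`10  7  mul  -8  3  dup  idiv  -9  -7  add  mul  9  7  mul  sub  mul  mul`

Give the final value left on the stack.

10   : [10]
7    : [10, 7]
mul  : [70]
-8   : [70, -8]
3    : [70, -8, 3]
dup  : [70, -8, 3, 3]
idiv : [70, -8, 1]
-9   : [70, -8, 1, -9]
-7   : [70, -8, 1, -9, -7]
add  : [70, -8, 1, -16]
mul  : [70, -8, -16]
9    : [70, -8, -16, 9]
7    : [70, -8, -16, 9, 7]
mul  : [70, -8, -16, 63]
sub  : [70, -8, -79]
mul  : [70, 632]
mul  : [44240]

44240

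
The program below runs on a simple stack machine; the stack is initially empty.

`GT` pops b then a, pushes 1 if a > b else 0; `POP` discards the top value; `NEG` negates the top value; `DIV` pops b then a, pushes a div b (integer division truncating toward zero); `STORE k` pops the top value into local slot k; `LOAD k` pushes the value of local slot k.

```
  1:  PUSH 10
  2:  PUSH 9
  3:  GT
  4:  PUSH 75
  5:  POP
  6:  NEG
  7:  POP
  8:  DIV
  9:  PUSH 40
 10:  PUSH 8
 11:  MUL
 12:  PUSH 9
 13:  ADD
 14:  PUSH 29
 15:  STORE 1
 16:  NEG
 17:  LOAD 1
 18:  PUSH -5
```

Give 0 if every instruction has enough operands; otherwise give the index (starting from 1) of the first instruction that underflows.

PUSH 10 -> [10]
PUSH 9  -> [10, 9]
GT      -> [1]
PUSH 75 -> [1, 75]
POP     -> [1]
NEG     -> [-1]
POP     -> []
DIV  — needs 2 operands, stack has 0 → underflow

8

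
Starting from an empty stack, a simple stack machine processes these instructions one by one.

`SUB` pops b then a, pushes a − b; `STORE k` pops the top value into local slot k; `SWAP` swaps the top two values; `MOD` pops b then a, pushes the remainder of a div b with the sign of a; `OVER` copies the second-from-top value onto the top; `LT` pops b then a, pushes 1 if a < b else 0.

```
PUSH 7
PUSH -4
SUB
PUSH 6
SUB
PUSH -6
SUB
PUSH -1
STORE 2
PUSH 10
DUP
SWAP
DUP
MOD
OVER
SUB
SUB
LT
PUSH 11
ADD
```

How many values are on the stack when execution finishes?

PUSH 7  -> 7
PUSH -4 -> 7 -4
SUB     -> 11
PUSH 6  -> 11 6
SUB     -> 5
PUSH -6 -> 5 -6
SUB     -> 11
PUSH -1 -> 11 -1
STORE 2 -> 11
PUSH 10 -> 11 10
DUP     -> 11 10 10
SWAP    -> 11 10 10
DUP     -> 11 10 10 10
MOD     -> 11 10 0
OVER    -> 11 10 0 10
SUB     -> 11 10 -10
SUB     -> 11 20
LT      -> 1
PUSH 11 -> 1 11
ADD     -> 12

1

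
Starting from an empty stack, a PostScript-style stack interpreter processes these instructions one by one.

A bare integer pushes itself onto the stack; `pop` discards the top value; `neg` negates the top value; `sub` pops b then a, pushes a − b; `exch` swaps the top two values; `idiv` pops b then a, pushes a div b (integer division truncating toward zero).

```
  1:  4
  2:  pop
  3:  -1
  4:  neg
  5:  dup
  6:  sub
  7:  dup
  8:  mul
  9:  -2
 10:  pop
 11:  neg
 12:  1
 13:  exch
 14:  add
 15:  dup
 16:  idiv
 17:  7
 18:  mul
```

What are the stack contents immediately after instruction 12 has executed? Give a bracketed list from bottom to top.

4   : 4
pop : (empty)
-1  : -1
neg : 1
dup : 1 1
sub : 0
dup : 0 0
mul : 0
-2  : 0 -2
pop : 0
neg : 0
1   : 0 1

[0, 1]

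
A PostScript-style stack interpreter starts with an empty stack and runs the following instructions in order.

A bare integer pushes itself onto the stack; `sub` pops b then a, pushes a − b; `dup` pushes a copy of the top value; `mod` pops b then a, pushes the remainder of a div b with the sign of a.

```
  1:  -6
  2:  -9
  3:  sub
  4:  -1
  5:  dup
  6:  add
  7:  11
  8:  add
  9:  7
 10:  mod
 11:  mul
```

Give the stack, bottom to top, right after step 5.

-6  → [-6]
-9  → [-6, -9]
sub → [3]
-1  → [3, -1]
dup → [3, -1, -1]

[3, -1, -1]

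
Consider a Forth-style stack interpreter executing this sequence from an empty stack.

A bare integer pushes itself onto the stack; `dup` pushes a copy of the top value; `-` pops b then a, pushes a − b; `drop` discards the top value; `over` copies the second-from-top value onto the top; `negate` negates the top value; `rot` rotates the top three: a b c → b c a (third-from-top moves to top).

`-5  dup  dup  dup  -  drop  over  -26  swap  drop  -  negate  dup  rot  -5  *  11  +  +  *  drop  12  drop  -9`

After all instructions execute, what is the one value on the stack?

-9

-5     : -5
dup    : -5 -5
dup    : -5 -5 -5
dup    : -5 -5 -5 -5
-      : -5 -5 0
drop   : -5 -5
over   : -5 -5 -5
-26    : -5 -5 -5 -26
swap   : -5 -5 -26 -5
drop   : -5 -5 -26
-      : -5 21
negate : -5 -21
dup    : -5 -21 -21
rot    : -21 -21 -5
-5     : -21 -21 -5 -5
*      : -21 -21 25
11     : -21 -21 25 11
+      : -21 -21 36
+      : -21 15
*      : -315
drop   : (empty)
12     : 12
drop   : (empty)
-9     : -9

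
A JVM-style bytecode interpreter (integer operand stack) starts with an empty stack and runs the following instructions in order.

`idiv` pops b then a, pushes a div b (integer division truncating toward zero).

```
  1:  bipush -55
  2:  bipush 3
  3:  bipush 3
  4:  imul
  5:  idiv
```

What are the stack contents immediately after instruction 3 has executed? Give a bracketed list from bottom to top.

bipush -55 -> [-55]
bipush 3   -> [-55, 3]
bipush 3   -> [-55, 3, 3]

[-55, 3, 3]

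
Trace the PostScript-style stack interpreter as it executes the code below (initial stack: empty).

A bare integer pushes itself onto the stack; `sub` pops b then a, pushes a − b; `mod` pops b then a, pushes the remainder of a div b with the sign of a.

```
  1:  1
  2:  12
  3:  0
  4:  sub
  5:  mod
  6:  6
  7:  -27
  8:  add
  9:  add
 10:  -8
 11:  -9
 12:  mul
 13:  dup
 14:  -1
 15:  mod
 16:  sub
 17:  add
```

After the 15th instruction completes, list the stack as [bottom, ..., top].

1   → [1]
12  → [1, 12]
0   → [1, 12, 0]
sub → [1, 12]
mod → [1]
6   → [1, 6]
-27 → [1, 6, -27]
add → [1, -21]
add → [-20]
-8  → [-20, -8]
-9  → [-20, -8, -9]
mul → [-20, 72]
dup → [-20, 72, 72]
-1  → [-20, 72, 72, -1]
mod → [-20, 72, 0]

[-20, 72, 0]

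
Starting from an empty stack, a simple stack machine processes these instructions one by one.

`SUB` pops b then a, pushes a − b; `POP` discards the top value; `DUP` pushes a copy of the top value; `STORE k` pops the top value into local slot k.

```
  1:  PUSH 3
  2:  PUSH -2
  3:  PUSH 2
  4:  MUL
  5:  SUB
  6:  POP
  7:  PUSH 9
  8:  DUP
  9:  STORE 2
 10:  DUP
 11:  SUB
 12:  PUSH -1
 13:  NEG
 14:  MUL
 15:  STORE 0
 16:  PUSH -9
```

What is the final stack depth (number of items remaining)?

PUSH 3   [3]
PUSH -2  [3, -2]
PUSH 2   [3, -2, 2]
MUL      [3, -4]
SUB      [7]
POP      []
PUSH 9   [9]
DUP      [9, 9]
STORE 2  [9]
DUP      [9, 9]
SUB      [0]
PUSH -1  [0, -1]
NEG      [0, 1]
MUL      [0]
STORE 0  []
PUSH -9  [-9]

1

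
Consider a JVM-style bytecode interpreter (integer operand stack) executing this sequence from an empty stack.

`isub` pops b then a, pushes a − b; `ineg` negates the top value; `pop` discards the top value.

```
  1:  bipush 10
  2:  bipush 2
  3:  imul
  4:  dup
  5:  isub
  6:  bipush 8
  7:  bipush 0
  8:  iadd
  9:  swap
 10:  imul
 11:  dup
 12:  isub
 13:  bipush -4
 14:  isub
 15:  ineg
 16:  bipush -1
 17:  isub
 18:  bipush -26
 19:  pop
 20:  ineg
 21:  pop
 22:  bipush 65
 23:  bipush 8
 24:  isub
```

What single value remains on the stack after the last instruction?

57

bipush 10  : 10
bipush 2   : 10 2
imul       : 20
dup        : 20 20
isub       : 0
bipush 8   : 0 8
bipush 0   : 0 8 0
iadd       : 0 8
swap       : 8 0
imul       : 0
dup        : 0 0
isub       : 0
bipush -4  : 0 -4
isub       : 4
ineg       : -4
bipush -1  : -4 -1
isub       : -3
bipush -26 : -3 -26
pop        : -3
ineg       : 3
pop        : (empty)
bipush 65  : 65
bipush 8   : 65 8
isub       : 57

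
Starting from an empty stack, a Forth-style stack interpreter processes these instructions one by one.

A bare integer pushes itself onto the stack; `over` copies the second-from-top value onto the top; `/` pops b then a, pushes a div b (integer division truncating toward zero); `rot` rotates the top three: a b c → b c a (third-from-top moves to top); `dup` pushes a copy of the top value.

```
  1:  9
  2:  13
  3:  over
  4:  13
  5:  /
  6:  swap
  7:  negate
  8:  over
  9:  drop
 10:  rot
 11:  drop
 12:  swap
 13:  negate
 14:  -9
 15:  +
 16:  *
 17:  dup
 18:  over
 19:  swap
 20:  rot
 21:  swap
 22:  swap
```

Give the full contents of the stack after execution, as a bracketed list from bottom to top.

[117, 117, 117]

9      -> 9
13     -> 9 13
over   -> 9 13 9
13     -> 9 13 9 13
/      -> 9 13 0
swap   -> 9 0 13
negate -> 9 0 -13
over   -> 9 0 -13 0
drop   -> 9 0 -13
rot    -> 0 -13 9
drop   -> 0 -13
swap   -> -13 0
negate -> -13 0
-9     -> -13 0 -9
+      -> -13 -9
*      -> 117
dup    -> 117 117
over   -> 117 117 117
swap   -> 117 117 117
rot    -> 117 117 117
swap   -> 117 117 117
swap   -> 117 117 117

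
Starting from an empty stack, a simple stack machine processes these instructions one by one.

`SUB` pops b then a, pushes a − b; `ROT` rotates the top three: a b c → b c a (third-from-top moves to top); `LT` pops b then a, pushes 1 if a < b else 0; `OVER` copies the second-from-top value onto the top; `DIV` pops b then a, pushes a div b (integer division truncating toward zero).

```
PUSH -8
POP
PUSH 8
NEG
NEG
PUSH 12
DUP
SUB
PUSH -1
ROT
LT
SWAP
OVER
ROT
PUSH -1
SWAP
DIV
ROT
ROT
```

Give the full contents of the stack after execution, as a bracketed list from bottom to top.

PUSH -8 : [-8]
POP     : []
PUSH 8  : [8]
NEG     : [-8]
NEG     : [8]
PUSH 12 : [8, 12]
DUP     : [8, 12, 12]
SUB     : [8, 0]
PUSH -1 : [8, 0, -1]
ROT     : [0, -1, 8]
LT      : [0, 1]
SWAP    : [1, 0]
OVER    : [1, 0, 1]
ROT     : [0, 1, 1]
PUSH -1 : [0, 1, 1, -1]
SWAP    : [0, 1, -1, 1]
DIV     : [0, 1, -1]
ROT     : [1, -1, 0]
ROT     : [-1, 0, 1]

[-1, 0, 1]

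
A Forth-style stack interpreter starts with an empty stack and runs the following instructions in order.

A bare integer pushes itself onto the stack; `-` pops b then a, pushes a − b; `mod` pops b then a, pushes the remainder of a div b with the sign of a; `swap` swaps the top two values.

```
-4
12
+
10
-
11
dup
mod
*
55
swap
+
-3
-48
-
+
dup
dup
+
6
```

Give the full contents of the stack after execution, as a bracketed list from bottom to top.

[100, 200, 6]

-4   -> -4
12   -> -4 12
+    -> 8
10   -> 8 10
-    -> -2
11   -> -2 11
dup  -> -2 11 11
mod  -> -2 0
*    -> 0
55   -> 0 55
swap -> 55 0
+    -> 55
-3   -> 55 -3
-48  -> 55 -3 -48
-    -> 55 45
+    -> 100
dup  -> 100 100
dup  -> 100 100 100
+    -> 100 200
6    -> 100 200 6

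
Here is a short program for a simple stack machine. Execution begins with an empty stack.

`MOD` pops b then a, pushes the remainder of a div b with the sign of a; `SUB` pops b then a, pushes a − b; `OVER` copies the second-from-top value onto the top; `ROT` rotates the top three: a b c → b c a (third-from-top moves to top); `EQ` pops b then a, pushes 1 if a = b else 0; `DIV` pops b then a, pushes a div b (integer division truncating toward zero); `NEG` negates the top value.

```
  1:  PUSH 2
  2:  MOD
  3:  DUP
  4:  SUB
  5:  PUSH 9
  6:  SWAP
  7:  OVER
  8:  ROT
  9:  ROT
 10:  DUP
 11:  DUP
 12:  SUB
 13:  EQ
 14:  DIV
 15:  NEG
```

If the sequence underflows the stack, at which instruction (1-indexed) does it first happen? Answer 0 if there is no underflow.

PUSH 2  2
MOD  — needs 2 operands, stack has 1 → underflow

2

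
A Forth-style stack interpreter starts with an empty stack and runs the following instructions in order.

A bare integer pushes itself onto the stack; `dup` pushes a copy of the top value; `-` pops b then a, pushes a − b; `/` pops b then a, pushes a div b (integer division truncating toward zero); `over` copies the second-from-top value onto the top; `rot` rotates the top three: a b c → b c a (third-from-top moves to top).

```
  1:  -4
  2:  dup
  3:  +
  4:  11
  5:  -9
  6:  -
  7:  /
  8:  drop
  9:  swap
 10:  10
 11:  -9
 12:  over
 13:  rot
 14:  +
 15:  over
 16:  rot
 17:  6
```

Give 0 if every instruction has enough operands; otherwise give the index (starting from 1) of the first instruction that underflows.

-4   : [-4]
dup  : [-4, -4]
+    : [-8]
11   : [-8, 11]
-9   : [-8, 11, -9]
-    : [-8, 20]
/    : [0]
drop : []
swap  — needs 2 operands, stack has 0 → underflow

9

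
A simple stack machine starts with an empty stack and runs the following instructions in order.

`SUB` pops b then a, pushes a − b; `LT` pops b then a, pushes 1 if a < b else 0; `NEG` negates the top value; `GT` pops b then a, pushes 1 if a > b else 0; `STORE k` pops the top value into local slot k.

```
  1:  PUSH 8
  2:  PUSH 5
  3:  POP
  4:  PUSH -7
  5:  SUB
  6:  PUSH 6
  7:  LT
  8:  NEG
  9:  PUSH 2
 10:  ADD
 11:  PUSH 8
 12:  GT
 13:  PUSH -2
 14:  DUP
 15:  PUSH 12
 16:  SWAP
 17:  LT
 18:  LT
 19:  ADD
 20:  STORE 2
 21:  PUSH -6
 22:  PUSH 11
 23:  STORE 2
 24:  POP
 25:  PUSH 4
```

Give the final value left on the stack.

4

PUSH 8  -> [8]
PUSH 5  -> [8, 5]
POP     -> [8]
PUSH -7 -> [8, -7]
SUB     -> [15]
PUSH 6  -> [15, 6]
LT      -> [0]
NEG     -> [0]
PUSH 2  -> [0, 2]
ADD     -> [2]
PUSH 8  -> [2, 8]
GT      -> [0]
PUSH -2 -> [0, -2]
DUP     -> [0, -2, -2]
PUSH 12 -> [0, -2, -2, 12]
SWAP    -> [0, -2, 12, -2]
LT      -> [0, -2, 0]
LT      -> [0, 1]
ADD     -> [1]
STORE 2 -> []
PUSH -6 -> [-6]
PUSH 11 -> [-6, 11]
STORE 2 -> [-6]
POP     -> []
PUSH 4  -> [4]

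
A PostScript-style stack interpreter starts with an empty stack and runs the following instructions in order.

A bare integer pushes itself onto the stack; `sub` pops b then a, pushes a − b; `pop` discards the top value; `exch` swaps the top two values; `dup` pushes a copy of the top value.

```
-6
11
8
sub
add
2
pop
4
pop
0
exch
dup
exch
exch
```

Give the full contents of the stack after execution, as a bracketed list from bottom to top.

[0, -3, -3]

-6    -6
11    -6 11
8     -6 11 8
sub   -6 3
add   -3
2     -3 2
pop   -3
4     -3 4
pop   -3
0     -3 0
exch  0 -3
dup   0 -3 -3
exch  0 -3 -3
exch  0 -3 -3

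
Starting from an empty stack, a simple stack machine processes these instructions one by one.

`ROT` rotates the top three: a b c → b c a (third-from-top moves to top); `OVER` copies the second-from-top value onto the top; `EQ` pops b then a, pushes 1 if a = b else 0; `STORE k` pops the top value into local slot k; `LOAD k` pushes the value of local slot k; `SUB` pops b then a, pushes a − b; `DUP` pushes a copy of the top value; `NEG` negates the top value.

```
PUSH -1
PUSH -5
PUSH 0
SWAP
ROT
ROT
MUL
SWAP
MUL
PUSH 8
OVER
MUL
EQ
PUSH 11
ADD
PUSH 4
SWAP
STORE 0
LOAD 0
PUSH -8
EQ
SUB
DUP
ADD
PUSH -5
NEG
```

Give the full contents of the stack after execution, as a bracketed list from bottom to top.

[8, 5]

PUSH -1  [-1]
PUSH -5  [-1, -5]
PUSH 0   [-1, -5, 0]
SWAP     [-1, 0, -5]
ROT      [0, -5, -1]
ROT      [-5, -1, 0]
MUL      [-5, 0]
SWAP     [0, -5]
MUL      [0]
PUSH 8   [0, 8]
OVER     [0, 8, 0]
MUL      [0, 0]
EQ       [1]
PUSH 11  [1, 11]
ADD      [12]
PUSH 4   [12, 4]
SWAP     [4, 12]
STORE 0  [4]
LOAD 0   [4, 12]
PUSH -8  [4, 12, -8]
EQ       [4, 0]
SUB      [4]
DUP      [4, 4]
ADD      [8]
PUSH -5  [8, -5]
NEG      [8, 5]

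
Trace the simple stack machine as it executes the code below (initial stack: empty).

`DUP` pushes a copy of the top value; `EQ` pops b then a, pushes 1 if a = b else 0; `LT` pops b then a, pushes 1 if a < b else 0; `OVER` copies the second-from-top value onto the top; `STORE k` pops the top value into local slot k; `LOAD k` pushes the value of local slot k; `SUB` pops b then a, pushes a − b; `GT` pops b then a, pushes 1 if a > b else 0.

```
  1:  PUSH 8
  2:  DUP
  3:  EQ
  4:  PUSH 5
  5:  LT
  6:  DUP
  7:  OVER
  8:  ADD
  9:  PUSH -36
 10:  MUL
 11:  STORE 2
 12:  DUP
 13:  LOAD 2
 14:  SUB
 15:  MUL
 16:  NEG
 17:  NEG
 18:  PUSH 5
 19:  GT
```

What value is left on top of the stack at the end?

PUSH 8   : [8]
DUP      : [8, 8]
EQ       : [1]
PUSH 5   : [1, 5]
LT       : [1]
DUP      : [1, 1]
OVER     : [1, 1, 1]
ADD      : [1, 2]
PUSH -36 : [1, 2, -36]
MUL      : [1, -72]
STORE 2  : [1]
DUP      : [1, 1]
LOAD 2   : [1, 1, -72]
SUB      : [1, 73]
MUL      : [73]
NEG      : [-73]
NEG      : [73]
PUSH 5   : [73, 5]
GT       : [1]

1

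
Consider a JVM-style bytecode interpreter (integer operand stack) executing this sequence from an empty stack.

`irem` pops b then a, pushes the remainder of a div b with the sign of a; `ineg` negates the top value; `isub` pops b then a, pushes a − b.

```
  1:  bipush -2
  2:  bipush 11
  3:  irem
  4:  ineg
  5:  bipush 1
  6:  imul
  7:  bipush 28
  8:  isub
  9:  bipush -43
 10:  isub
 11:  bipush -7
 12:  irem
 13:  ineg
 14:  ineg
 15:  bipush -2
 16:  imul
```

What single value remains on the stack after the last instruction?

bipush -2   -2
bipush 11   -2 11
irem        -2
ineg        2
bipush 1    2 1
imul        2
bipush 28   2 28
isub        -26
bipush -43  -26 -43
isub        17
bipush -7   17 -7
irem        3
ineg        -3
ineg        3
bipush -2   3 -2
imul        -6

-6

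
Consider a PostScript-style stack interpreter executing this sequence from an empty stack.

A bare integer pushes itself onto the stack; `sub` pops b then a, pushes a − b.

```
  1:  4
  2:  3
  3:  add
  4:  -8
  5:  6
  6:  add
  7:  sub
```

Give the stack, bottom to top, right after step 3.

[7]

4   -> [4]
3   -> [4, 3]
add -> [7]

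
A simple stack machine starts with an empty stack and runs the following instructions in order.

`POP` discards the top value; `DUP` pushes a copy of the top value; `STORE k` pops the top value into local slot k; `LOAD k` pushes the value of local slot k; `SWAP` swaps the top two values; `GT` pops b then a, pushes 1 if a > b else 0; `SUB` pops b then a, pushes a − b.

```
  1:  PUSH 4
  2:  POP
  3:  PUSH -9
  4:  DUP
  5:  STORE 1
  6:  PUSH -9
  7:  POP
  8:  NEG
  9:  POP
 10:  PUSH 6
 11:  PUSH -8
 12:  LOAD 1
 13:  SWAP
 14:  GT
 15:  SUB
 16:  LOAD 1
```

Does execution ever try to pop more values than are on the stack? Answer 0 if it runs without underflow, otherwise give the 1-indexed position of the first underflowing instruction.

0

PUSH 4  : 4
POP     : (empty)
PUSH -9 : -9
DUP     : -9 -9
STORE 1 : -9
PUSH -9 : -9 -9
POP     : -9
NEG     : 9
POP     : (empty)
PUSH 6  : 6
PUSH -8 : 6 -8
LOAD 1  : 6 -8 -9
SWAP    : 6 -9 -8
GT      : 6 0
SUB     : 6
LOAD 1  : 6 -9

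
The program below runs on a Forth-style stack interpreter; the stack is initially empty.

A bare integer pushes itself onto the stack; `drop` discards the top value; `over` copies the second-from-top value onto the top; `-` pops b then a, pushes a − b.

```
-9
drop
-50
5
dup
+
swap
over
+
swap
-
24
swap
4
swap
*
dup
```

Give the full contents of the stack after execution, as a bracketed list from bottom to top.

[24, -200, -200]

-9    [-9]
drop  []
-50   [-50]
5     [-50, 5]
dup   [-50, 5, 5]
+     [-50, 10]
swap  [10, -50]
over  [10, -50, 10]
+     [10, -40]
swap  [-40, 10]
-     [-50]
24    [-50, 24]
swap  [24, -50]
4     [24, -50, 4]
swap  [24, 4, -50]
*     [24, -200]
dup   [24, -200, -200]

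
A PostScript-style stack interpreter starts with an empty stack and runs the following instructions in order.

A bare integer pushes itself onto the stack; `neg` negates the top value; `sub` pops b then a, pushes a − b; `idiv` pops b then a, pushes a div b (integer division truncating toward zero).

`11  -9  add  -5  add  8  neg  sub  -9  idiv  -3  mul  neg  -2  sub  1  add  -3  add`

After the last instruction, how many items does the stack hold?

1

11   → [11]
-9   → [11, -9]
add  → [2]
-5   → [2, -5]
add  → [-3]
8    → [-3, 8]
neg  → [-3, -8]
sub  → [5]
-9   → [5, -9]
idiv → [0]
-3   → [0, -3]
mul  → [0]
neg  → [0]
-2   → [0, -2]
sub  → [2]
1    → [2, 1]
add  → [3]
-3   → [3, -3]
add  → [0]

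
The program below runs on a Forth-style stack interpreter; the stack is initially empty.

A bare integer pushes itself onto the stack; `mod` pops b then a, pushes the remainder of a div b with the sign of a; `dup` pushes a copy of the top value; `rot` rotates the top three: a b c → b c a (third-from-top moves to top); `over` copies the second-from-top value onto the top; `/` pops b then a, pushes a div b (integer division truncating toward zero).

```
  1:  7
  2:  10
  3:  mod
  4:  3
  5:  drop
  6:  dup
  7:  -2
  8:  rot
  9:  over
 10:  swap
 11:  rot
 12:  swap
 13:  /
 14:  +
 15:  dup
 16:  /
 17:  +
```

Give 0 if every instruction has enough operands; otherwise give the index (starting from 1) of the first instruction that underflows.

0

7     7
10    7 10
mod   7
3     7 3
drop  7
dup   7 7
-2    7 7 -2
rot   7 -2 7
over  7 -2 7 -2
swap  7 -2 -2 7
rot   7 -2 7 -2
swap  7 -2 -2 7
/     7 -2 0
+     7 -2
dup   7 -2 -2
/     7 1
+     8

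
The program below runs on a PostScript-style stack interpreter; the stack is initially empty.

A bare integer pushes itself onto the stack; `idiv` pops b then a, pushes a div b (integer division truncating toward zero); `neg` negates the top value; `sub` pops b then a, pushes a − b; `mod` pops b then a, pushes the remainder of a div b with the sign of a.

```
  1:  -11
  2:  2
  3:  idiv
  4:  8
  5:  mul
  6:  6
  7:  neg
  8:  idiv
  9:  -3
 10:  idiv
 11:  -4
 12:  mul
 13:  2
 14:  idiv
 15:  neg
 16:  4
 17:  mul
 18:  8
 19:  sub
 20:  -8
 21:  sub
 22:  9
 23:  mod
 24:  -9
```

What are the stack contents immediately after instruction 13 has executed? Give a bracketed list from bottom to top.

[8, 2]

-11  -> -11
2    -> -11 2
idiv -> -5
8    -> -5 8
mul  -> -40
6    -> -40 6
neg  -> -40 -6
idiv -> 6
-3   -> 6 -3
idiv -> -2
-4   -> -2 -4
mul  -> 8
2    -> 8 2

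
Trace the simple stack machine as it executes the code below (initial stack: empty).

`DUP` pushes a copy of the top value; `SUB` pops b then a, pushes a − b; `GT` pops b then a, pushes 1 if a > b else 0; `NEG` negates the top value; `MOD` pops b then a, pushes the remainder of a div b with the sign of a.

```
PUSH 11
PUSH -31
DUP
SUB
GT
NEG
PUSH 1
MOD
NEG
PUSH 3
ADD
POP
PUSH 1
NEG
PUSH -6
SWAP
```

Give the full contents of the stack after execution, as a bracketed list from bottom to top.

[-6, -1]

PUSH 11   [11]
PUSH -31  [11, -31]
DUP       [11, -31, -31]
SUB       [11, 0]
GT        [1]
NEG       [-1]
PUSH 1    [-1, 1]
MOD       [0]
NEG       [0]
PUSH 3    [0, 3]
ADD       [3]
POP       []
PUSH 1    [1]
NEG       [-1]
PUSH -6   [-1, -6]
SWAP      [-6, -1]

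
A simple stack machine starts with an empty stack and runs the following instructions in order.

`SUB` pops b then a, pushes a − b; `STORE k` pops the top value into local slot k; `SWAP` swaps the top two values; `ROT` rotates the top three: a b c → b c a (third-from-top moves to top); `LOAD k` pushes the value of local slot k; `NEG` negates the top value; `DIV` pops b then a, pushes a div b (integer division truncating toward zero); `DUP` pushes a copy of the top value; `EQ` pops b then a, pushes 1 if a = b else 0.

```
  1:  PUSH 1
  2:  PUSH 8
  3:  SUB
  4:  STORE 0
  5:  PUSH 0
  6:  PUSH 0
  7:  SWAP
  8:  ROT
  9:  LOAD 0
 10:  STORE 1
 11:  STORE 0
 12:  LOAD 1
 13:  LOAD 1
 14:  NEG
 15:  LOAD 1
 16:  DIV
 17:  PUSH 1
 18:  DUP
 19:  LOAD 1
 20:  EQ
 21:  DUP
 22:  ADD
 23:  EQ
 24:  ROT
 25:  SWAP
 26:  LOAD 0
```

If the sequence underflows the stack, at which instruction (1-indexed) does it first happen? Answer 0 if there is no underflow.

PUSH 1  -> 1
PUSH 8  -> 1 8
SUB     -> -7
STORE 0 -> (empty)
PUSH 0  -> 0
PUSH 0  -> 0 0
SWAP    -> 0 0
ROT  — needs 3 operands, stack has 2 → underflow

8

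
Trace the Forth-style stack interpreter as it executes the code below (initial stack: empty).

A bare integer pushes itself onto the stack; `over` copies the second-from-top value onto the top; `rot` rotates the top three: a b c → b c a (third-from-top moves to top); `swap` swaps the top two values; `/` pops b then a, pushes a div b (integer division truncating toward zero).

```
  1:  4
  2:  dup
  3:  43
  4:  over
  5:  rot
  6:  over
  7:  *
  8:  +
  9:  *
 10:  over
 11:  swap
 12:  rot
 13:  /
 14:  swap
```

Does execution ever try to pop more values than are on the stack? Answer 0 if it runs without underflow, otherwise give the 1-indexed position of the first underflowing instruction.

4     [4]
dup   [4, 4]
43    [4, 4, 43]
over  [4, 4, 43, 4]
rot   [4, 43, 4, 4]
over  [4, 43, 4, 4, 4]
*     [4, 43, 4, 16]
+     [4, 43, 20]
*     [4, 860]
over  [4, 860, 4]
swap  [4, 4, 860]
rot   [4, 860, 4]
/     [4, 215]
swap  [215, 4]

0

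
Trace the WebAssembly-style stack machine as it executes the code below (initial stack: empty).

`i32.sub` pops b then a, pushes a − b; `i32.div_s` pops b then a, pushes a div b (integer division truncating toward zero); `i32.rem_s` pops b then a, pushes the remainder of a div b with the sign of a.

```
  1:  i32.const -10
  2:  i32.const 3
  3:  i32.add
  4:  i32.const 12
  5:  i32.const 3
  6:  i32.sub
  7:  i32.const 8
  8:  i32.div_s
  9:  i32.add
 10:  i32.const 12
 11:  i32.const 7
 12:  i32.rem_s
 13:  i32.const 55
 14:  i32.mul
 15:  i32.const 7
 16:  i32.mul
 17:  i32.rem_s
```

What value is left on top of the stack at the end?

-6

i32.const -10 : [-10]
i32.const 3   : [-10, 3]
i32.add       : [-7]
i32.const 12  : [-7, 12]
i32.const 3   : [-7, 12, 3]
i32.sub       : [-7, 9]
i32.const 8   : [-7, 9, 8]
i32.div_s     : [-7, 1]
i32.add       : [-6]
i32.const 12  : [-6, 12]
i32.const 7   : [-6, 12, 7]
i32.rem_s     : [-6, 5]
i32.const 55  : [-6, 5, 55]
i32.mul       : [-6, 275]
i32.const 7   : [-6, 275, 7]
i32.mul       : [-6, 1925]
i32.rem_s     : [-6]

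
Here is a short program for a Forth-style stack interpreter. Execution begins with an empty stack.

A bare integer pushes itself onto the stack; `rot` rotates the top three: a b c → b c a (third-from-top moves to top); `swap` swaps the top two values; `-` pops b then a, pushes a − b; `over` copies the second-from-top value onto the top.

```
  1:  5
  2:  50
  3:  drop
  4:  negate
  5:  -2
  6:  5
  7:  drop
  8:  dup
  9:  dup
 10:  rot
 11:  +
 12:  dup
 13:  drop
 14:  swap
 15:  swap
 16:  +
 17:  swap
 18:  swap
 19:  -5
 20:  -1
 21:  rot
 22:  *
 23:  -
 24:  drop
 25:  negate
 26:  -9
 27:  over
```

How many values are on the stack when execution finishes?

3

5       [5]
50      [5, 50]
drop    [5]
negate  [-5]
-2      [-5, -2]
5       [-5, -2, 5]
drop    [-5, -2]
dup     [-5, -2, -2]
dup     [-5, -2, -2, -2]
rot     [-5, -2, -2, -2]
+       [-5, -2, -4]
dup     [-5, -2, -4, -4]
drop    [-5, -2, -4]
swap    [-5, -4, -2]
swap    [-5, -2, -4]
+       [-5, -6]
swap    [-6, -5]
swap    [-5, -6]
-5      [-5, -6, -5]
-1      [-5, -6, -5, -1]
rot     [-5, -5, -1, -6]
*       [-5, -5, 6]
-       [-5, -11]
drop    [-5]
negate  [5]
-9      [5, -9]
over    [5, -9, 5]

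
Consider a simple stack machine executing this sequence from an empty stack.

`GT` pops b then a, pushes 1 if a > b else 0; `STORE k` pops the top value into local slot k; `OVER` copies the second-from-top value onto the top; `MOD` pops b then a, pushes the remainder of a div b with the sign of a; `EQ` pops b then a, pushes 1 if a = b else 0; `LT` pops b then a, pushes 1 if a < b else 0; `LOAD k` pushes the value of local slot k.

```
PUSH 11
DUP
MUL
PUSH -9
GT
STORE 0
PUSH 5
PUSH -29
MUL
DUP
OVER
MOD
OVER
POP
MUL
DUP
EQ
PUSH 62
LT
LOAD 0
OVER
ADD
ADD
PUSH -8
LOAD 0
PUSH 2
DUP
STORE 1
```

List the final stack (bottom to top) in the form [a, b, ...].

[3, -8, 1, 2]

PUSH 11  : [11]
DUP      : [11, 11]
MUL      : [121]
PUSH -9  : [121, -9]
GT       : [1]
STORE 0  : []
PUSH 5   : [5]
PUSH -29 : [5, -29]
MUL      : [-145]
DUP      : [-145, -145]
OVER     : [-145, -145, -145]
MOD      : [-145, 0]
OVER     : [-145, 0, -145]
POP      : [-145, 0]
MUL      : [0]
DUP      : [0, 0]
EQ       : [1]
PUSH 62  : [1, 62]
LT       : [1]
LOAD 0   : [1, 1]
OVER     : [1, 1, 1]
ADD      : [1, 2]
ADD      : [3]
PUSH -8  : [3, -8]
LOAD 0   : [3, -8, 1]
PUSH 2   : [3, -8, 1, 2]
DUP      : [3, -8, 1, 2, 2]
STORE 1  : [3, -8, 1, 2]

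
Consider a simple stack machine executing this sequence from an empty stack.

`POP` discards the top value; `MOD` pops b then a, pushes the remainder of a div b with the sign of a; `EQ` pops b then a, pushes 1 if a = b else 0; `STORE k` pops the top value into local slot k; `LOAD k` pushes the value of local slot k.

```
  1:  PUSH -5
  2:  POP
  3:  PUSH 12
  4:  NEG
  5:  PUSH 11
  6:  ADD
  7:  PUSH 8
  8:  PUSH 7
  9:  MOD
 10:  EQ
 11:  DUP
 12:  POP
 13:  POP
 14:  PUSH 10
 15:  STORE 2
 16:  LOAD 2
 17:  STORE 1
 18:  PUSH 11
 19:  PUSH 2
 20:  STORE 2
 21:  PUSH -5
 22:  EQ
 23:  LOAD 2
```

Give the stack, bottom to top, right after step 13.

[]

PUSH -5 -> [-5]
POP     -> []
PUSH 12 -> [12]
NEG     -> [-12]
PUSH 11 -> [-12, 11]
ADD     -> [-1]
PUSH 8  -> [-1, 8]
PUSH 7  -> [-1, 8, 7]
MOD     -> [-1, 1]
EQ      -> [0]
DUP     -> [0, 0]
POP     -> [0]
POP     -> []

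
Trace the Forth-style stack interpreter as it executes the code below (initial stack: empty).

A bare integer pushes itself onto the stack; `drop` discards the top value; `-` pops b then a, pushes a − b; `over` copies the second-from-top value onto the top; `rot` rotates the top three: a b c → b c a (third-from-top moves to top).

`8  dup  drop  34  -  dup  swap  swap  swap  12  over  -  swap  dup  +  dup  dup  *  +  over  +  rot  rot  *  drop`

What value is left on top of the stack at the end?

2690

8    : [8]
dup  : [8, 8]
drop : [8]
34   : [8, 34]
-    : [-26]
dup  : [-26, -26]
swap : [-26, -26]
swap : [-26, -26]
swap : [-26, -26]
12   : [-26, -26, 12]
over : [-26, -26, 12, -26]
-    : [-26, -26, 38]
swap : [-26, 38, -26]
dup  : [-26, 38, -26, -26]
+    : [-26, 38, -52]
dup  : [-26, 38, -52, -52]
dup  : [-26, 38, -52, -52, -52]
*    : [-26, 38, -52, 2704]
+    : [-26, 38, 2652]
over : [-26, 38, 2652, 38]
+    : [-26, 38, 2690]
rot  : [38, 2690, -26]
rot  : [2690, -26, 38]
*    : [2690, -988]
drop : [2690]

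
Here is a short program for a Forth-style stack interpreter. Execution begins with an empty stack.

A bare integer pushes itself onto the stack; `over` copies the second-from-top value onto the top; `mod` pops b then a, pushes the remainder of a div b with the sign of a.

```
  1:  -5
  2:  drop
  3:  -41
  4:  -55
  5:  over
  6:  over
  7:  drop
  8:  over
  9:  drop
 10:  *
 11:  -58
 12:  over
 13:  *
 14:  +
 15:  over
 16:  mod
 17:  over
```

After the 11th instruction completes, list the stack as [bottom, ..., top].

[-41, 2255, -58]

-5   -> -5
drop -> (empty)
-41  -> -41
-55  -> -41 -55
over -> -41 -55 -41
over -> -41 -55 -41 -55
drop -> -41 -55 -41
over -> -41 -55 -41 -55
drop -> -41 -55 -41
*    -> -41 2255
-58  -> -41 2255 -58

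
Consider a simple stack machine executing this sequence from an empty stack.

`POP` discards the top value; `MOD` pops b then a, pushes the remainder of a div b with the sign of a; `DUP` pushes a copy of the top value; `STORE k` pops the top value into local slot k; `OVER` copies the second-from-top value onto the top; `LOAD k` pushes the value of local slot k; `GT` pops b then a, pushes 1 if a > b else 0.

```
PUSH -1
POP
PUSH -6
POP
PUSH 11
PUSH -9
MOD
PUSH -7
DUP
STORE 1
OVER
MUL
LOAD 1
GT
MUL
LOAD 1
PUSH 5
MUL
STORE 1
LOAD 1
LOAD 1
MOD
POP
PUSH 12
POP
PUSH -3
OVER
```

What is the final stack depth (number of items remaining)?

3

PUSH -1 → -1
POP     → (empty)
PUSH -6 → -6
POP     → (empty)
PUSH 11 → 11
PUSH -9 → 11 -9
MOD     → 2
PUSH -7 → 2 -7
DUP     → 2 -7 -7
STORE 1 → 2 -7
OVER    → 2 -7 2
MUL     → 2 -14
LOAD 1  → 2 -14 -7
GT      → 2 0
MUL     → 0
LOAD 1  → 0 -7
PUSH 5  → 0 -7 5
MUL     → 0 -35
STORE 1 → 0
LOAD 1  → 0 -35
LOAD 1  → 0 -35 -35
MOD     → 0 0
POP     → 0
PUSH 12 → 0 12
POP     → 0
PUSH -3 → 0 -3
OVER    → 0 -3 0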